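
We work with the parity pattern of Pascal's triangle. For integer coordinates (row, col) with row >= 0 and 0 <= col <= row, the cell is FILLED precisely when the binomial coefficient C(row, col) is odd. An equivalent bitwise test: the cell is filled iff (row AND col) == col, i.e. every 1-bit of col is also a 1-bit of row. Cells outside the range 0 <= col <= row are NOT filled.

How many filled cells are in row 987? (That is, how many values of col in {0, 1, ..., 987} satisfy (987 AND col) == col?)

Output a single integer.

Answer: 256

Derivation:
987 in binary = 1111011011
popcount(987) = number of 1-bits in 1111011011 = 8
A col c satisfies (987 AND c) == c iff every set bit of c is also set in 987; each of the 8 set bits of 987 can independently be on or off in c.
count = 2^8 = 256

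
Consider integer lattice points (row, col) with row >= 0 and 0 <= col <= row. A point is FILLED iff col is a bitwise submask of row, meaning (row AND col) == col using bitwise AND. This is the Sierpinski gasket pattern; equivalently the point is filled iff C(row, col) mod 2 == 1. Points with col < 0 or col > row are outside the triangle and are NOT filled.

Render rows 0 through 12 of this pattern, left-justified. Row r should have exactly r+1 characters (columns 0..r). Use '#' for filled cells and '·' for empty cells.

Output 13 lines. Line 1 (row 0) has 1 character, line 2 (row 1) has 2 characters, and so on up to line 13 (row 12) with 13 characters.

r0=0: #
r1=1: ##
r2=10: #·#
r3=11: ####
r4=100: #···#
r5=101: ##··##
r6=110: #·#·#·#
r7=111: ########
r8=1000: #·······#
r9=1001: ##······##
r10=1010: #·#·····#·#
r11=1011: ####····####
r12=1100: #···#···#···#

Answer: #
##
#·#
####
#···#
##··##
#·#·#·#
########
#·······#
##······##
#·#·····#·#
####····####
#···#···#···#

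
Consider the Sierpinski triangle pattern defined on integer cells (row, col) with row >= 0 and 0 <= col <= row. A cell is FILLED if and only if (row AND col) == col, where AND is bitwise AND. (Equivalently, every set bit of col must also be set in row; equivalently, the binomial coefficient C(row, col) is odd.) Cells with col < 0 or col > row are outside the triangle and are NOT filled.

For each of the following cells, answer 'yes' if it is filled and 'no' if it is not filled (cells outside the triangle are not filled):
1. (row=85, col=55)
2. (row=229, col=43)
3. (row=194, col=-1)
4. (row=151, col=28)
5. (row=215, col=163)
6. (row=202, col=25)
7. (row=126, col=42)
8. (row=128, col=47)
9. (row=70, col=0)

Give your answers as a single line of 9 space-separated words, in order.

(85,55): row=0b1010101, col=0b110111, row AND col = 0b10101 = 21; 21 != 55 -> empty
(229,43): row=0b11100101, col=0b101011, row AND col = 0b100001 = 33; 33 != 43 -> empty
(194,-1): col outside [0, 194] -> not filled
(151,28): row=0b10010111, col=0b11100, row AND col = 0b10100 = 20; 20 != 28 -> empty
(215,163): row=0b11010111, col=0b10100011, row AND col = 0b10000011 = 131; 131 != 163 -> empty
(202,25): row=0b11001010, col=0b11001, row AND col = 0b1000 = 8; 8 != 25 -> empty
(126,42): row=0b1111110, col=0b101010, row AND col = 0b101010 = 42; 42 == 42 -> filled
(128,47): row=0b10000000, col=0b101111, row AND col = 0b0 = 0; 0 != 47 -> empty
(70,0): row=0b1000110, col=0b0, row AND col = 0b0 = 0; 0 == 0 -> filled

Answer: no no no no no no yes no yes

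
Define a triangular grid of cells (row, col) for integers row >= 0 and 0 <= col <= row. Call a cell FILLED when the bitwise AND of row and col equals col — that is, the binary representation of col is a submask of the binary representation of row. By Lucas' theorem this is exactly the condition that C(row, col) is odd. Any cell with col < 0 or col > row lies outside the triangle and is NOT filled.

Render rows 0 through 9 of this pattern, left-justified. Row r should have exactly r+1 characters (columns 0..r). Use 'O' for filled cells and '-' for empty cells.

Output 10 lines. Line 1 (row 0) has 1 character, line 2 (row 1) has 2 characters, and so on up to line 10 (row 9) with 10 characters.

r0=0: O
r1=1: OO
r2=10: O-O
r3=11: OOOO
r4=100: O---O
r5=101: OO--OO
r6=110: O-O-O-O
r7=111: OOOOOOOO
r8=1000: O-------O
r9=1001: OO------OO

Answer: O
OO
O-O
OOOO
O---O
OO--OO
O-O-O-O
OOOOOOOO
O-------O
OO------OO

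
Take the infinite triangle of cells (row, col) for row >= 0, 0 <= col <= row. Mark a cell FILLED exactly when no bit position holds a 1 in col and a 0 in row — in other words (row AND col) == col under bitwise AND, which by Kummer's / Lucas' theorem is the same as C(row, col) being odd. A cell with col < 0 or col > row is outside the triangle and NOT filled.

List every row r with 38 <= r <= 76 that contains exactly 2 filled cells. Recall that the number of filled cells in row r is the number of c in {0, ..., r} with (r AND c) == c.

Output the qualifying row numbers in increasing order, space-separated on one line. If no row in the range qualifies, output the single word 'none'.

Row r has 2^popcount(r) filled cells, so we need popcount(r) = log2(2) = 1.
Scan r = 38..76 and keep those with exactly 1 one-bits:
r=38=100110 popcount=3 -> skip
r=39=100111 popcount=4 -> skip
r=40=101000 popcount=2 -> skip
r=41=101001 popcount=3 -> skip
r=42=101010 popcount=3 -> skip
r=43=101011 popcount=4 -> skip
r=44=101100 popcount=3 -> skip
r=45=101101 popcount=4 -> skip
r=46=101110 popcount=4 -> skip
r=47=101111 popcount=5 -> skip
r=48=110000 popcount=2 -> skip
r=49=110001 popcount=3 -> skip
r=50=110010 popcount=3 -> skip
r=51=110011 popcount=4 -> skip
r=52=110100 popcount=3 -> skip
r=53=110101 popcount=4 -> skip
r=54=110110 popcount=4 -> skip
r=55=110111 popcount=5 -> skip
r=56=111000 popcount=3 -> skip
r=57=111001 popcount=4 -> skip
r=58=111010 popcount=4 -> skip
r=59=111011 popcount=5 -> skip
r=60=111100 popcount=4 -> skip
r=61=111101 popcount=5 -> skip
r=62=111110 popcount=5 -> skip
r=63=111111 popcount=6 -> skip
r=64=1000000 popcount=1 -> KEEP
r=65=1000001 popcount=2 -> skip
r=66=1000010 popcount=2 -> skip
r=67=1000011 popcount=3 -> skip
r=68=1000100 popcount=2 -> skip
r=69=1000101 popcount=3 -> skip
r=70=1000110 popcount=3 -> skip
r=71=1000111 popcount=4 -> skip
r=72=1001000 popcount=2 -> skip
r=73=1001001 popcount=3 -> skip
r=74=1001010 popcount=3 -> skip
r=75=1001011 popcount=4 -> skip
r=76=1001100 popcount=3 -> skip
Kept rows: 64

Answer: 64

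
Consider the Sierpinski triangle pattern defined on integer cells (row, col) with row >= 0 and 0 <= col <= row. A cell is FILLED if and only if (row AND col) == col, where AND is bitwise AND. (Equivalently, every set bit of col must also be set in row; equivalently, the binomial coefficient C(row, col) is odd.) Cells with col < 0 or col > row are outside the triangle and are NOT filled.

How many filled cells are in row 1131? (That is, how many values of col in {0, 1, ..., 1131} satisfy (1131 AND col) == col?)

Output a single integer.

Answer: 64

Derivation:
1131 in binary = 10001101011
popcount(1131) = number of 1-bits in 10001101011 = 6
A col c satisfies (1131 AND c) == c iff every set bit of c is also set in 1131; each of the 6 set bits of 1131 can independently be on or off in c.
count = 2^6 = 64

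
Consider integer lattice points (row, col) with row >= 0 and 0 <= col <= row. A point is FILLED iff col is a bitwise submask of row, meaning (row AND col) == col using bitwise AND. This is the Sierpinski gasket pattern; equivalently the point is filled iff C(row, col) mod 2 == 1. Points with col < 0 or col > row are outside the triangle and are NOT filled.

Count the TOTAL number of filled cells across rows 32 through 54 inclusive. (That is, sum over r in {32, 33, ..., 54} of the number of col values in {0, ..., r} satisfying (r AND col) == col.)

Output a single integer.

r32=100000 pc1: +2 =2
r33=100001 pc2: +4 =6
r34=100010 pc2: +4 =10
r35=100011 pc3: +8 =18
r36=100100 pc2: +4 =22
r37=100101 pc3: +8 =30
r38=100110 pc3: +8 =38
r39=100111 pc4: +16 =54
r40=101000 pc2: +4 =58
r41=101001 pc3: +8 =66
r42=101010 pc3: +8 =74
r43=101011 pc4: +16 =90
r44=101100 pc3: +8 =98
r45=101101 pc4: +16 =114
r46=101110 pc4: +16 =130
r47=101111 pc5: +32 =162
r48=110000 pc2: +4 =166
r49=110001 pc3: +8 =174
r50=110010 pc3: +8 =182
r51=110011 pc4: +16 =198
r52=110100 pc3: +8 =206
r53=110101 pc4: +16 =222
r54=110110 pc4: +16 =238

Answer: 238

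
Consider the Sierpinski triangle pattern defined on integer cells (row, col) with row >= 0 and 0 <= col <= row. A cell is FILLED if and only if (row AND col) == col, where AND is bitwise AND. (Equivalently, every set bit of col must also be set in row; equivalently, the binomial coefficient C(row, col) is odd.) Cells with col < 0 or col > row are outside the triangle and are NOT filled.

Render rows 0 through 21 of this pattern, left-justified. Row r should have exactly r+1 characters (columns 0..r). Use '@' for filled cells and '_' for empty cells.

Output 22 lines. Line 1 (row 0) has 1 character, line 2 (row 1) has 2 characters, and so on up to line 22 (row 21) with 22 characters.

Answer: @
@@
@_@
@@@@
@___@
@@__@@
@_@_@_@
@@@@@@@@
@_______@
@@______@@
@_@_____@_@
@@@@____@@@@
@___@___@___@
@@__@@__@@__@@
@_@_@_@_@_@_@_@
@@@@@@@@@@@@@@@@
@_______________@
@@______________@@
@_@_____________@_@
@@@@____________@@@@
@___@___________@___@
@@__@@__________@@__@@

Derivation:
r0=0: @
r1=1: @@
r2=10: @_@
r3=11: @@@@
r4=100: @___@
r5=101: @@__@@
r6=110: @_@_@_@
r7=111: @@@@@@@@
r8=1000: @_______@
r9=1001: @@______@@
r10=1010: @_@_____@_@
r11=1011: @@@@____@@@@
r12=1100: @___@___@___@
r13=1101: @@__@@__@@__@@
r14=1110: @_@_@_@_@_@_@_@
r15=1111: @@@@@@@@@@@@@@@@
r16=10000: @_______________@
r17=10001: @@______________@@
r18=10010: @_@_____________@_@
r19=10011: @@@@____________@@@@
r20=10100: @___@___________@___@
r21=10101: @@__@@__________@@__@@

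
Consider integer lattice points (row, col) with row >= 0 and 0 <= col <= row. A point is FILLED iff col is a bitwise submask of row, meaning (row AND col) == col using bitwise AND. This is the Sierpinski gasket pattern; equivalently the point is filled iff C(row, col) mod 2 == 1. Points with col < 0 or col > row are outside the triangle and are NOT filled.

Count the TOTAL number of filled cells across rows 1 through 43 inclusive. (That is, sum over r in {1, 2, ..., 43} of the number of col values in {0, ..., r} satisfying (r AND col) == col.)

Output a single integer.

Answer: 332

Derivation:
r1=1 pc1: +2 =2
r2=10 pc1: +2 =4
r3=11 pc2: +4 =8
r4=100 pc1: +2 =10
r5=101 pc2: +4 =14
r6=110 pc2: +4 =18
r7=111 pc3: +8 =26
r8=1000 pc1: +2 =28
r9=1001 pc2: +4 =32
r10=1010 pc2: +4 =36
r11=1011 pc3: +8 =44
r12=1100 pc2: +4 =48
r13=1101 pc3: +8 =56
r14=1110 pc3: +8 =64
r15=1111 pc4: +16 =80
r16=10000 pc1: +2 =82
r17=10001 pc2: +4 =86
r18=10010 pc2: +4 =90
r19=10011 pc3: +8 =98
r20=10100 pc2: +4 =102
r21=10101 pc3: +8 =110
r22=10110 pc3: +8 =118
r23=10111 pc4: +16 =134
r24=11000 pc2: +4 =138
r25=11001 pc3: +8 =146
r26=11010 pc3: +8 =154
r27=11011 pc4: +16 =170
r28=11100 pc3: +8 =178
r29=11101 pc4: +16 =194
r30=11110 pc4: +16 =210
r31=11111 pc5: +32 =242
r32=100000 pc1: +2 =244
r33=100001 pc2: +4 =248
r34=100010 pc2: +4 =252
r35=100011 pc3: +8 =260
r36=100100 pc2: +4 =264
r37=100101 pc3: +8 =272
r38=100110 pc3: +8 =280
r39=100111 pc4: +16 =296
r40=101000 pc2: +4 =300
r41=101001 pc3: +8 =308
r42=101010 pc3: +8 =316
r43=101011 pc4: +16 =332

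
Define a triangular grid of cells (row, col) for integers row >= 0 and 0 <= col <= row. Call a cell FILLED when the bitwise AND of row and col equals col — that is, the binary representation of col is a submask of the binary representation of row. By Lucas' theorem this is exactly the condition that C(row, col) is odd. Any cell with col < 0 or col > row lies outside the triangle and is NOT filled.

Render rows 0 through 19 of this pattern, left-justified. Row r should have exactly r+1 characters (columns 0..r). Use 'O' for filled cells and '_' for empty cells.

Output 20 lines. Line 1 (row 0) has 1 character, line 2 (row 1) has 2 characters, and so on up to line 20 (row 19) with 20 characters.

r0=0: O
r1=1: OO
r2=10: O_O
r3=11: OOOO
r4=100: O___O
r5=101: OO__OO
r6=110: O_O_O_O
r7=111: OOOOOOOO
r8=1000: O_______O
r9=1001: OO______OO
r10=1010: O_O_____O_O
r11=1011: OOOO____OOOO
r12=1100: O___O___O___O
r13=1101: OO__OO__OO__OO
r14=1110: O_O_O_O_O_O_O_O
r15=1111: OOOOOOOOOOOOOOOO
r16=10000: O_______________O
r17=10001: OO______________OO
r18=10010: O_O_____________O_O
r19=10011: OOOO____________OOOO

Answer: O
OO
O_O
OOOO
O___O
OO__OO
O_O_O_O
OOOOOOOO
O_______O
OO______OO
O_O_____O_O
OOOO____OOOO
O___O___O___O
OO__OO__OO__OO
O_O_O_O_O_O_O_O
OOOOOOOOOOOOOOOO
O_______________O
OO______________OO
O_O_____________O_O
OOOO____________OOOO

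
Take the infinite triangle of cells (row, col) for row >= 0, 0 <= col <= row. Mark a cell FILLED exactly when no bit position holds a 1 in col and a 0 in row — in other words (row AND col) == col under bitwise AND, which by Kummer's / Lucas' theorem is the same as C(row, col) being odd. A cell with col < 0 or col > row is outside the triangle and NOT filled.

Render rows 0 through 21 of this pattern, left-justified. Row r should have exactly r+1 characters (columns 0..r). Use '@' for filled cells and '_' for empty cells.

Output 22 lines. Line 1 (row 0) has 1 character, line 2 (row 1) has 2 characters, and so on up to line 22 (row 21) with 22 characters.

Answer: @
@@
@_@
@@@@
@___@
@@__@@
@_@_@_@
@@@@@@@@
@_______@
@@______@@
@_@_____@_@
@@@@____@@@@
@___@___@___@
@@__@@__@@__@@
@_@_@_@_@_@_@_@
@@@@@@@@@@@@@@@@
@_______________@
@@______________@@
@_@_____________@_@
@@@@____________@@@@
@___@___________@___@
@@__@@__________@@__@@

Derivation:
r0=0: @
r1=1: @@
r2=10: @_@
r3=11: @@@@
r4=100: @___@
r5=101: @@__@@
r6=110: @_@_@_@
r7=111: @@@@@@@@
r8=1000: @_______@
r9=1001: @@______@@
r10=1010: @_@_____@_@
r11=1011: @@@@____@@@@
r12=1100: @___@___@___@
r13=1101: @@__@@__@@__@@
r14=1110: @_@_@_@_@_@_@_@
r15=1111: @@@@@@@@@@@@@@@@
r16=10000: @_______________@
r17=10001: @@______________@@
r18=10010: @_@_____________@_@
r19=10011: @@@@____________@@@@
r20=10100: @___@___________@___@
r21=10101: @@__@@__________@@__@@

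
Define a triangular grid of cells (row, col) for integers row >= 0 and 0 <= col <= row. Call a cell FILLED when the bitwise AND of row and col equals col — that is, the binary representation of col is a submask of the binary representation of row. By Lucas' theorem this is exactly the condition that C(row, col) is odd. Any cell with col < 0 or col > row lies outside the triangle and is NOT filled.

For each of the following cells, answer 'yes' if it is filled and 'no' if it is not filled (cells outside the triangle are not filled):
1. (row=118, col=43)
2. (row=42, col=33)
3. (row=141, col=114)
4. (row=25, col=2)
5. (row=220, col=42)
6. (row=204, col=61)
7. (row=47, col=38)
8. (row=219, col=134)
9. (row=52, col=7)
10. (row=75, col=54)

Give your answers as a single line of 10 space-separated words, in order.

Answer: no no no no no no yes no no no

Derivation:
(118,43): row=0b1110110, col=0b101011, row AND col = 0b100010 = 34; 34 != 43 -> empty
(42,33): row=0b101010, col=0b100001, row AND col = 0b100000 = 32; 32 != 33 -> empty
(141,114): row=0b10001101, col=0b1110010, row AND col = 0b0 = 0; 0 != 114 -> empty
(25,2): row=0b11001, col=0b10, row AND col = 0b0 = 0; 0 != 2 -> empty
(220,42): row=0b11011100, col=0b101010, row AND col = 0b1000 = 8; 8 != 42 -> empty
(204,61): row=0b11001100, col=0b111101, row AND col = 0b1100 = 12; 12 != 61 -> empty
(47,38): row=0b101111, col=0b100110, row AND col = 0b100110 = 38; 38 == 38 -> filled
(219,134): row=0b11011011, col=0b10000110, row AND col = 0b10000010 = 130; 130 != 134 -> empty
(52,7): row=0b110100, col=0b111, row AND col = 0b100 = 4; 4 != 7 -> empty
(75,54): row=0b1001011, col=0b110110, row AND col = 0b10 = 2; 2 != 54 -> empty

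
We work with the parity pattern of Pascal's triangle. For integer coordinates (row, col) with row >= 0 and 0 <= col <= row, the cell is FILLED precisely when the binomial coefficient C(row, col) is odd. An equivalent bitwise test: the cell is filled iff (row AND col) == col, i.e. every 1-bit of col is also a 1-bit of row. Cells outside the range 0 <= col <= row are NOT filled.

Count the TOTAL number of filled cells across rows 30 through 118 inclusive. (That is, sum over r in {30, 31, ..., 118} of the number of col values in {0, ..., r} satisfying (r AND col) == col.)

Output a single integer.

Answer: 1496

Derivation:
r30=11110 pc4: +16 =16
r31=11111 pc5: +32 =48
r32=100000 pc1: +2 =50
r33=100001 pc2: +4 =54
r34=100010 pc2: +4 =58
r35=100011 pc3: +8 =66
r36=100100 pc2: +4 =70
r37=100101 pc3: +8 =78
r38=100110 pc3: +8 =86
r39=100111 pc4: +16 =102
r40=101000 pc2: +4 =106
r41=101001 pc3: +8 =114
r42=101010 pc3: +8 =122
r43=101011 pc4: +16 =138
r44=101100 pc3: +8 =146
r45=101101 pc4: +16 =162
r46=101110 pc4: +16 =178
r47=101111 pc5: +32 =210
r48=110000 pc2: +4 =214
r49=110001 pc3: +8 =222
r50=110010 pc3: +8 =230
r51=110011 pc4: +16 =246
r52=110100 pc3: +8 =254
r53=110101 pc4: +16 =270
r54=110110 pc4: +16 =286
r55=110111 pc5: +32 =318
r56=111000 pc3: +8 =326
r57=111001 pc4: +16 =342
r58=111010 pc4: +16 =358
r59=111011 pc5: +32 =390
r60=111100 pc4: +16 =406
r61=111101 pc5: +32 =438
r62=111110 pc5: +32 =470
r63=111111 pc6: +64 =534
r64=1000000 pc1: +2 =536
r65=1000001 pc2: +4 =540
r66=1000010 pc2: +4 =544
r67=1000011 pc3: +8 =552
r68=1000100 pc2: +4 =556
r69=1000101 pc3: +8 =564
r70=1000110 pc3: +8 =572
r71=1000111 pc4: +16 =588
r72=1001000 pc2: +4 =592
r73=1001001 pc3: +8 =600
r74=1001010 pc3: +8 =608
r75=1001011 pc4: +16 =624
r76=1001100 pc3: +8 =632
r77=1001101 pc4: +16 =648
r78=1001110 pc4: +16 =664
r79=1001111 pc5: +32 =696
r80=1010000 pc2: +4 =700
r81=1010001 pc3: +8 =708
r82=1010010 pc3: +8 =716
r83=1010011 pc4: +16 =732
r84=1010100 pc3: +8 =740
r85=1010101 pc4: +16 =756
r86=1010110 pc4: +16 =772
r87=1010111 pc5: +32 =804
r88=1011000 pc3: +8 =812
r89=1011001 pc4: +16 =828
r90=1011010 pc4: +16 =844
r91=1011011 pc5: +32 =876
r92=1011100 pc4: +16 =892
r93=1011101 pc5: +32 =924
r94=1011110 pc5: +32 =956
r95=1011111 pc6: +64 =1020
r96=1100000 pc2: +4 =1024
r97=1100001 pc3: +8 =1032
r98=1100010 pc3: +8 =1040
r99=1100011 pc4: +16 =1056
r100=1100100 pc3: +8 =1064
r101=1100101 pc4: +16 =1080
r102=1100110 pc4: +16 =1096
r103=1100111 pc5: +32 =1128
r104=1101000 pc3: +8 =1136
r105=1101001 pc4: +16 =1152
r106=1101010 pc4: +16 =1168
r107=1101011 pc5: +32 =1200
r108=1101100 pc4: +16 =1216
r109=1101101 pc5: +32 =1248
r110=1101110 pc5: +32 =1280
r111=1101111 pc6: +64 =1344
r112=1110000 pc3: +8 =1352
r113=1110001 pc4: +16 =1368
r114=1110010 pc4: +16 =1384
r115=1110011 pc5: +32 =1416
r116=1110100 pc4: +16 =1432
r117=1110101 pc5: +32 =1464
r118=1110110 pc5: +32 =1496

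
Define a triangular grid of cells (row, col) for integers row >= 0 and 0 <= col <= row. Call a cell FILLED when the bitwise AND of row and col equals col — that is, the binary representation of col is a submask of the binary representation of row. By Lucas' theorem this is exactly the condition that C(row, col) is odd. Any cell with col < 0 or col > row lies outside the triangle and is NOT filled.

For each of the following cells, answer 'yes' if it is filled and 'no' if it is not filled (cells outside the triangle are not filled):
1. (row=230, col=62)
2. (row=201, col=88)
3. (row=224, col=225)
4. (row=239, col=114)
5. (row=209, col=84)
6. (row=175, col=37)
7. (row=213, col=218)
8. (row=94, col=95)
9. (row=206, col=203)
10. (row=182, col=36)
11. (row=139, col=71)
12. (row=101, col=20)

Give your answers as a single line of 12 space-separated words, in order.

Answer: no no no no no yes no no no yes no no

Derivation:
(230,62): row=0b11100110, col=0b111110, row AND col = 0b100110 = 38; 38 != 62 -> empty
(201,88): row=0b11001001, col=0b1011000, row AND col = 0b1001000 = 72; 72 != 88 -> empty
(224,225): col outside [0, 224] -> not filled
(239,114): row=0b11101111, col=0b1110010, row AND col = 0b1100010 = 98; 98 != 114 -> empty
(209,84): row=0b11010001, col=0b1010100, row AND col = 0b1010000 = 80; 80 != 84 -> empty
(175,37): row=0b10101111, col=0b100101, row AND col = 0b100101 = 37; 37 == 37 -> filled
(213,218): col outside [0, 213] -> not filled
(94,95): col outside [0, 94] -> not filled
(206,203): row=0b11001110, col=0b11001011, row AND col = 0b11001010 = 202; 202 != 203 -> empty
(182,36): row=0b10110110, col=0b100100, row AND col = 0b100100 = 36; 36 == 36 -> filled
(139,71): row=0b10001011, col=0b1000111, row AND col = 0b11 = 3; 3 != 71 -> empty
(101,20): row=0b1100101, col=0b10100, row AND col = 0b100 = 4; 4 != 20 -> empty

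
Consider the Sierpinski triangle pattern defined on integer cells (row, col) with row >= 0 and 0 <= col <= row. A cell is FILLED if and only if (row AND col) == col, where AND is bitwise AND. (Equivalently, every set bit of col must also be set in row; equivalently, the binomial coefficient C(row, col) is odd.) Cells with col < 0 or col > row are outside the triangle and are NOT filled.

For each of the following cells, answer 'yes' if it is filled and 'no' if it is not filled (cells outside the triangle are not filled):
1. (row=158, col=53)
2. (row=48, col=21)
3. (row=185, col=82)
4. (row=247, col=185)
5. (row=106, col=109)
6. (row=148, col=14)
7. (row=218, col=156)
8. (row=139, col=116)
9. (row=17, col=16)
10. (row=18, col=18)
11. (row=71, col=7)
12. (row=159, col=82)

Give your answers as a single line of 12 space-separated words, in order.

Answer: no no no no no no no no yes yes yes no

Derivation:
(158,53): row=0b10011110, col=0b110101, row AND col = 0b10100 = 20; 20 != 53 -> empty
(48,21): row=0b110000, col=0b10101, row AND col = 0b10000 = 16; 16 != 21 -> empty
(185,82): row=0b10111001, col=0b1010010, row AND col = 0b10000 = 16; 16 != 82 -> empty
(247,185): row=0b11110111, col=0b10111001, row AND col = 0b10110001 = 177; 177 != 185 -> empty
(106,109): col outside [0, 106] -> not filled
(148,14): row=0b10010100, col=0b1110, row AND col = 0b100 = 4; 4 != 14 -> empty
(218,156): row=0b11011010, col=0b10011100, row AND col = 0b10011000 = 152; 152 != 156 -> empty
(139,116): row=0b10001011, col=0b1110100, row AND col = 0b0 = 0; 0 != 116 -> empty
(17,16): row=0b10001, col=0b10000, row AND col = 0b10000 = 16; 16 == 16 -> filled
(18,18): row=0b10010, col=0b10010, row AND col = 0b10010 = 18; 18 == 18 -> filled
(71,7): row=0b1000111, col=0b111, row AND col = 0b111 = 7; 7 == 7 -> filled
(159,82): row=0b10011111, col=0b1010010, row AND col = 0b10010 = 18; 18 != 82 -> empty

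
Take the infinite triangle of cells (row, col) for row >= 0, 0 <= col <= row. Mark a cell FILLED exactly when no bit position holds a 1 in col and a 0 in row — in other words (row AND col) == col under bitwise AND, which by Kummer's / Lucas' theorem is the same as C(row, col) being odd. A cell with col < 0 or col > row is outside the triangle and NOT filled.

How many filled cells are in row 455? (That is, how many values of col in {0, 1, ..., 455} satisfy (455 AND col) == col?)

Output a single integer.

455 in binary = 111000111
popcount(455) = number of 1-bits in 111000111 = 6
A col c satisfies (455 AND c) == c iff every set bit of c is also set in 455; each of the 6 set bits of 455 can independently be on or off in c.
count = 2^6 = 64

Answer: 64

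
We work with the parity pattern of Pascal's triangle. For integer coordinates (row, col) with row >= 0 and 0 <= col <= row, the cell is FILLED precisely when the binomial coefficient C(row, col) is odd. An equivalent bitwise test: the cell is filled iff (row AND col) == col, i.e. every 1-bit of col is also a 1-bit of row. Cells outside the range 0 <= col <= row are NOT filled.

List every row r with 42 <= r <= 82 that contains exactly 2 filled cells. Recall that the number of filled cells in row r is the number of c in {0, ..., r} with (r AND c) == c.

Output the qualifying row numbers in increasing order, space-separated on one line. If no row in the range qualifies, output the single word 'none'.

Row r has 2^popcount(r) filled cells, so we need popcount(r) = log2(2) = 1.
Scan r = 42..82 and keep those with exactly 1 one-bits:
r=42=101010 popcount=3 -> skip
r=43=101011 popcount=4 -> skip
r=44=101100 popcount=3 -> skip
r=45=101101 popcount=4 -> skip
r=46=101110 popcount=4 -> skip
r=47=101111 popcount=5 -> skip
r=48=110000 popcount=2 -> skip
r=49=110001 popcount=3 -> skip
r=50=110010 popcount=3 -> skip
r=51=110011 popcount=4 -> skip
r=52=110100 popcount=3 -> skip
r=53=110101 popcount=4 -> skip
r=54=110110 popcount=4 -> skip
r=55=110111 popcount=5 -> skip
r=56=111000 popcount=3 -> skip
r=57=111001 popcount=4 -> skip
r=58=111010 popcount=4 -> skip
r=59=111011 popcount=5 -> skip
r=60=111100 popcount=4 -> skip
r=61=111101 popcount=5 -> skip
r=62=111110 popcount=5 -> skip
r=63=111111 popcount=6 -> skip
r=64=1000000 popcount=1 -> KEEP
r=65=1000001 popcount=2 -> skip
r=66=1000010 popcount=2 -> skip
r=67=1000011 popcount=3 -> skip
r=68=1000100 popcount=2 -> skip
r=69=1000101 popcount=3 -> skip
r=70=1000110 popcount=3 -> skip
r=71=1000111 popcount=4 -> skip
r=72=1001000 popcount=2 -> skip
r=73=1001001 popcount=3 -> skip
r=74=1001010 popcount=3 -> skip
r=75=1001011 popcount=4 -> skip
r=76=1001100 popcount=3 -> skip
r=77=1001101 popcount=4 -> skip
r=78=1001110 popcount=4 -> skip
r=79=1001111 popcount=5 -> skip
r=80=1010000 popcount=2 -> skip
r=81=1010001 popcount=3 -> skip
r=82=1010010 popcount=3 -> skip
Kept rows: 64

Answer: 64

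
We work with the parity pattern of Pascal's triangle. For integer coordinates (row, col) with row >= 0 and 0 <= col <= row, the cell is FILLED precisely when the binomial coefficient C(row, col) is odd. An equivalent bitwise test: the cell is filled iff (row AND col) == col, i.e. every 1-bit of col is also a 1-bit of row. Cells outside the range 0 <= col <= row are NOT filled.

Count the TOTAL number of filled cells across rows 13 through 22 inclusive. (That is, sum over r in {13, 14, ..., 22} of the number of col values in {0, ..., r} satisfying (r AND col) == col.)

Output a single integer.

Answer: 70

Derivation:
r13=1101 pc3: +8 =8
r14=1110 pc3: +8 =16
r15=1111 pc4: +16 =32
r16=10000 pc1: +2 =34
r17=10001 pc2: +4 =38
r18=10010 pc2: +4 =42
r19=10011 pc3: +8 =50
r20=10100 pc2: +4 =54
r21=10101 pc3: +8 =62
r22=10110 pc3: +8 =70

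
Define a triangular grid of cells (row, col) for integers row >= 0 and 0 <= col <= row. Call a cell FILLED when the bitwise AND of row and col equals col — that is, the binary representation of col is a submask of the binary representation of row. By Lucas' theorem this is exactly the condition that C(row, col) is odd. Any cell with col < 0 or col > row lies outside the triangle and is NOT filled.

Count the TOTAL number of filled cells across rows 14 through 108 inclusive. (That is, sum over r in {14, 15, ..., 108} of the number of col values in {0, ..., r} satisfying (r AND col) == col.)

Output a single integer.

Answer: 1354

Derivation:
r14=1110 pc3: +8 =8
r15=1111 pc4: +16 =24
r16=10000 pc1: +2 =26
r17=10001 pc2: +4 =30
r18=10010 pc2: +4 =34
r19=10011 pc3: +8 =42
r20=10100 pc2: +4 =46
r21=10101 pc3: +8 =54
r22=10110 pc3: +8 =62
r23=10111 pc4: +16 =78
r24=11000 pc2: +4 =82
r25=11001 pc3: +8 =90
r26=11010 pc3: +8 =98
r27=11011 pc4: +16 =114
r28=11100 pc3: +8 =122
r29=11101 pc4: +16 =138
r30=11110 pc4: +16 =154
r31=11111 pc5: +32 =186
r32=100000 pc1: +2 =188
r33=100001 pc2: +4 =192
r34=100010 pc2: +4 =196
r35=100011 pc3: +8 =204
r36=100100 pc2: +4 =208
r37=100101 pc3: +8 =216
r38=100110 pc3: +8 =224
r39=100111 pc4: +16 =240
r40=101000 pc2: +4 =244
r41=101001 pc3: +8 =252
r42=101010 pc3: +8 =260
r43=101011 pc4: +16 =276
r44=101100 pc3: +8 =284
r45=101101 pc4: +16 =300
r46=101110 pc4: +16 =316
r47=101111 pc5: +32 =348
r48=110000 pc2: +4 =352
r49=110001 pc3: +8 =360
r50=110010 pc3: +8 =368
r51=110011 pc4: +16 =384
r52=110100 pc3: +8 =392
r53=110101 pc4: +16 =408
r54=110110 pc4: +16 =424
r55=110111 pc5: +32 =456
r56=111000 pc3: +8 =464
r57=111001 pc4: +16 =480
r58=111010 pc4: +16 =496
r59=111011 pc5: +32 =528
r60=111100 pc4: +16 =544
r61=111101 pc5: +32 =576
r62=111110 pc5: +32 =608
r63=111111 pc6: +64 =672
r64=1000000 pc1: +2 =674
r65=1000001 pc2: +4 =678
r66=1000010 pc2: +4 =682
r67=1000011 pc3: +8 =690
r68=1000100 pc2: +4 =694
r69=1000101 pc3: +8 =702
r70=1000110 pc3: +8 =710
r71=1000111 pc4: +16 =726
r72=1001000 pc2: +4 =730
r73=1001001 pc3: +8 =738
r74=1001010 pc3: +8 =746
r75=1001011 pc4: +16 =762
r76=1001100 pc3: +8 =770
r77=1001101 pc4: +16 =786
r78=1001110 pc4: +16 =802
r79=1001111 pc5: +32 =834
r80=1010000 pc2: +4 =838
r81=1010001 pc3: +8 =846
r82=1010010 pc3: +8 =854
r83=1010011 pc4: +16 =870
r84=1010100 pc3: +8 =878
r85=1010101 pc4: +16 =894
r86=1010110 pc4: +16 =910
r87=1010111 pc5: +32 =942
r88=1011000 pc3: +8 =950
r89=1011001 pc4: +16 =966
r90=1011010 pc4: +16 =982
r91=1011011 pc5: +32 =1014
r92=1011100 pc4: +16 =1030
r93=1011101 pc5: +32 =1062
r94=1011110 pc5: +32 =1094
r95=1011111 pc6: +64 =1158
r96=1100000 pc2: +4 =1162
r97=1100001 pc3: +8 =1170
r98=1100010 pc3: +8 =1178
r99=1100011 pc4: +16 =1194
r100=1100100 pc3: +8 =1202
r101=1100101 pc4: +16 =1218
r102=1100110 pc4: +16 =1234
r103=1100111 pc5: +32 =1266
r104=1101000 pc3: +8 =1274
r105=1101001 pc4: +16 =1290
r106=1101010 pc4: +16 =1306
r107=1101011 pc5: +32 =1338
r108=1101100 pc4: +16 =1354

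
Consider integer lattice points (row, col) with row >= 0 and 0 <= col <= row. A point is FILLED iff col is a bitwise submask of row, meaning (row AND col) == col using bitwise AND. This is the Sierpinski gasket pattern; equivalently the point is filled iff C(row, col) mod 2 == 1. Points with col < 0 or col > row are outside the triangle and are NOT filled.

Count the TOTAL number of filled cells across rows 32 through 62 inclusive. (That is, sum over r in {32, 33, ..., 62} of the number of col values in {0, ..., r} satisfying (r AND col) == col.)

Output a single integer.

r32=100000 pc1: +2 =2
r33=100001 pc2: +4 =6
r34=100010 pc2: +4 =10
r35=100011 pc3: +8 =18
r36=100100 pc2: +4 =22
r37=100101 pc3: +8 =30
r38=100110 pc3: +8 =38
r39=100111 pc4: +16 =54
r40=101000 pc2: +4 =58
r41=101001 pc3: +8 =66
r42=101010 pc3: +8 =74
r43=101011 pc4: +16 =90
r44=101100 pc3: +8 =98
r45=101101 pc4: +16 =114
r46=101110 pc4: +16 =130
r47=101111 pc5: +32 =162
r48=110000 pc2: +4 =166
r49=110001 pc3: +8 =174
r50=110010 pc3: +8 =182
r51=110011 pc4: +16 =198
r52=110100 pc3: +8 =206
r53=110101 pc4: +16 =222
r54=110110 pc4: +16 =238
r55=110111 pc5: +32 =270
r56=111000 pc3: +8 =278
r57=111001 pc4: +16 =294
r58=111010 pc4: +16 =310
r59=111011 pc5: +32 =342
r60=111100 pc4: +16 =358
r61=111101 pc5: +32 =390
r62=111110 pc5: +32 =422

Answer: 422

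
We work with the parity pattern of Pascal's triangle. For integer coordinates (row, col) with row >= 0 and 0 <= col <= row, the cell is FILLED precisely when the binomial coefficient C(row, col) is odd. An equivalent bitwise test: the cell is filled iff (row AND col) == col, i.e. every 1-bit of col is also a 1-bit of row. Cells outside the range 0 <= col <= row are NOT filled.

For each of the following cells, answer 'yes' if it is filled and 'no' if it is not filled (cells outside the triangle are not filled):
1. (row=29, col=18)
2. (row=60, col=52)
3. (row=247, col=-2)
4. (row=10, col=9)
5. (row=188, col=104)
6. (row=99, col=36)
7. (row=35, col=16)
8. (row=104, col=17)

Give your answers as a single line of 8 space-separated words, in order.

(29,18): row=0b11101, col=0b10010, row AND col = 0b10000 = 16; 16 != 18 -> empty
(60,52): row=0b111100, col=0b110100, row AND col = 0b110100 = 52; 52 == 52 -> filled
(247,-2): col outside [0, 247] -> not filled
(10,9): row=0b1010, col=0b1001, row AND col = 0b1000 = 8; 8 != 9 -> empty
(188,104): row=0b10111100, col=0b1101000, row AND col = 0b101000 = 40; 40 != 104 -> empty
(99,36): row=0b1100011, col=0b100100, row AND col = 0b100000 = 32; 32 != 36 -> empty
(35,16): row=0b100011, col=0b10000, row AND col = 0b0 = 0; 0 != 16 -> empty
(104,17): row=0b1101000, col=0b10001, row AND col = 0b0 = 0; 0 != 17 -> empty

Answer: no yes no no no no no no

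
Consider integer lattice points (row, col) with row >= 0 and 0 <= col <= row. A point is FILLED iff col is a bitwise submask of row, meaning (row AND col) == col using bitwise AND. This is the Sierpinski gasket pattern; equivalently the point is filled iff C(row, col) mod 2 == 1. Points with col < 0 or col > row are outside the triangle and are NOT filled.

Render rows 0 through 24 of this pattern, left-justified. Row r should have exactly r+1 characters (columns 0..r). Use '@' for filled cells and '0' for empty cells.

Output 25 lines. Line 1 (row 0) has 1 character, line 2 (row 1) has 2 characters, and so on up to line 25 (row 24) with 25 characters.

Answer: @
@@
@0@
@@@@
@000@
@@00@@
@0@0@0@
@@@@@@@@
@0000000@
@@000000@@
@0@00000@0@
@@@@0000@@@@
@000@000@000@
@@00@@00@@00@@
@0@0@0@0@0@0@0@
@@@@@@@@@@@@@@@@
@000000000000000@
@@00000000000000@@
@0@0000000000000@0@
@@@@000000000000@@@@
@000@00000000000@000@
@@00@@0000000000@@00@@
@0@0@0@000000000@0@0@0@
@@@@@@@@00000000@@@@@@@@
@0000000@0000000@0000000@

Derivation:
r0=0: @
r1=1: @@
r2=10: @0@
r3=11: @@@@
r4=100: @000@
r5=101: @@00@@
r6=110: @0@0@0@
r7=111: @@@@@@@@
r8=1000: @0000000@
r9=1001: @@000000@@
r10=1010: @0@00000@0@
r11=1011: @@@@0000@@@@
r12=1100: @000@000@000@
r13=1101: @@00@@00@@00@@
r14=1110: @0@0@0@0@0@0@0@
r15=1111: @@@@@@@@@@@@@@@@
r16=10000: @000000000000000@
r17=10001: @@00000000000000@@
r18=10010: @0@0000000000000@0@
r19=10011: @@@@000000000000@@@@
r20=10100: @000@00000000000@000@
r21=10101: @@00@@0000000000@@00@@
r22=10110: @0@0@0@000000000@0@0@0@
r23=10111: @@@@@@@@00000000@@@@@@@@
r24=11000: @0000000@0000000@0000000@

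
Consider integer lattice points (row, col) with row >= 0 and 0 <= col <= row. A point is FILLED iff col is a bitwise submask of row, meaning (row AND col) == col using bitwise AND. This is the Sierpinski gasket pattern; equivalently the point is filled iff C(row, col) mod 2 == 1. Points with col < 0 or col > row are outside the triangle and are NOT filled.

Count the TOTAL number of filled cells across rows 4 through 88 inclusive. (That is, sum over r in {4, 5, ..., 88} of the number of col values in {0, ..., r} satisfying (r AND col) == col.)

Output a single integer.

Answer: 998

Derivation:
r4=100 pc1: +2 =2
r5=101 pc2: +4 =6
r6=110 pc2: +4 =10
r7=111 pc3: +8 =18
r8=1000 pc1: +2 =20
r9=1001 pc2: +4 =24
r10=1010 pc2: +4 =28
r11=1011 pc3: +8 =36
r12=1100 pc2: +4 =40
r13=1101 pc3: +8 =48
r14=1110 pc3: +8 =56
r15=1111 pc4: +16 =72
r16=10000 pc1: +2 =74
r17=10001 pc2: +4 =78
r18=10010 pc2: +4 =82
r19=10011 pc3: +8 =90
r20=10100 pc2: +4 =94
r21=10101 pc3: +8 =102
r22=10110 pc3: +8 =110
r23=10111 pc4: +16 =126
r24=11000 pc2: +4 =130
r25=11001 pc3: +8 =138
r26=11010 pc3: +8 =146
r27=11011 pc4: +16 =162
r28=11100 pc3: +8 =170
r29=11101 pc4: +16 =186
r30=11110 pc4: +16 =202
r31=11111 pc5: +32 =234
r32=100000 pc1: +2 =236
r33=100001 pc2: +4 =240
r34=100010 pc2: +4 =244
r35=100011 pc3: +8 =252
r36=100100 pc2: +4 =256
r37=100101 pc3: +8 =264
r38=100110 pc3: +8 =272
r39=100111 pc4: +16 =288
r40=101000 pc2: +4 =292
r41=101001 pc3: +8 =300
r42=101010 pc3: +8 =308
r43=101011 pc4: +16 =324
r44=101100 pc3: +8 =332
r45=101101 pc4: +16 =348
r46=101110 pc4: +16 =364
r47=101111 pc5: +32 =396
r48=110000 pc2: +4 =400
r49=110001 pc3: +8 =408
r50=110010 pc3: +8 =416
r51=110011 pc4: +16 =432
r52=110100 pc3: +8 =440
r53=110101 pc4: +16 =456
r54=110110 pc4: +16 =472
r55=110111 pc5: +32 =504
r56=111000 pc3: +8 =512
r57=111001 pc4: +16 =528
r58=111010 pc4: +16 =544
r59=111011 pc5: +32 =576
r60=111100 pc4: +16 =592
r61=111101 pc5: +32 =624
r62=111110 pc5: +32 =656
r63=111111 pc6: +64 =720
r64=1000000 pc1: +2 =722
r65=1000001 pc2: +4 =726
r66=1000010 pc2: +4 =730
r67=1000011 pc3: +8 =738
r68=1000100 pc2: +4 =742
r69=1000101 pc3: +8 =750
r70=1000110 pc3: +8 =758
r71=1000111 pc4: +16 =774
r72=1001000 pc2: +4 =778
r73=1001001 pc3: +8 =786
r74=1001010 pc3: +8 =794
r75=1001011 pc4: +16 =810
r76=1001100 pc3: +8 =818
r77=1001101 pc4: +16 =834
r78=1001110 pc4: +16 =850
r79=1001111 pc5: +32 =882
r80=1010000 pc2: +4 =886
r81=1010001 pc3: +8 =894
r82=1010010 pc3: +8 =902
r83=1010011 pc4: +16 =918
r84=1010100 pc3: +8 =926
r85=1010101 pc4: +16 =942
r86=1010110 pc4: +16 =958
r87=1010111 pc5: +32 =990
r88=1011000 pc3: +8 =998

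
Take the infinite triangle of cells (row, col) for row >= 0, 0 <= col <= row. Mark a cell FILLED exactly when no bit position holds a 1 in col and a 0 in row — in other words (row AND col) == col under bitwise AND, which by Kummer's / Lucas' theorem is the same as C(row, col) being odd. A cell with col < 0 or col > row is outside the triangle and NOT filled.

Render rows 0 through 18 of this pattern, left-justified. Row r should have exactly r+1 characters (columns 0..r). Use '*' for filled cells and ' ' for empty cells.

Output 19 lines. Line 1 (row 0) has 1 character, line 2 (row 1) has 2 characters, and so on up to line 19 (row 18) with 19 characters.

r0=0: *
r1=1: **
r2=10: * *
r3=11: ****
r4=100: *   *
r5=101: **  **
r6=110: * * * *
r7=111: ********
r8=1000: *       *
r9=1001: **      **
r10=1010: * *     * *
r11=1011: ****    ****
r12=1100: *   *   *   *
r13=1101: **  **  **  **
r14=1110: * * * * * * * *
r15=1111: ****************
r16=10000: *               *
r17=10001: **              **
r18=10010: * *             * *

Answer: *
**
* *
****
*   *
**  **
* * * *
********
*       *
**      **
* *     * *
****    ****
*   *   *   *
**  **  **  **
* * * * * * * *
****************
*               *
**              **
* *             * *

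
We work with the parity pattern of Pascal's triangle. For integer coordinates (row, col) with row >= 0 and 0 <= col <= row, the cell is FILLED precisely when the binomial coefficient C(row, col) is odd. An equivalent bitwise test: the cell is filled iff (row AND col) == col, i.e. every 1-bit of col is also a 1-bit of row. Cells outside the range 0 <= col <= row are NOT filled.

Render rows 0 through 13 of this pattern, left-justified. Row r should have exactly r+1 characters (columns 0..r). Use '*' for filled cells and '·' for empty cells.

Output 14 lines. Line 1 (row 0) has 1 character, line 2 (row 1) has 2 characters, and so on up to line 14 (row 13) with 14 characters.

Answer: *
**
*·*
****
*···*
**··**
*·*·*·*
********
*·······*
**······**
*·*·····*·*
****····****
*···*···*···*
**··**··**··**

Derivation:
r0=0: *
r1=1: **
r2=10: *·*
r3=11: ****
r4=100: *···*
r5=101: **··**
r6=110: *·*·*·*
r7=111: ********
r8=1000: *·······*
r9=1001: **······**
r10=1010: *·*·····*·*
r11=1011: ****····****
r12=1100: *···*···*···*
r13=1101: **··**··**··**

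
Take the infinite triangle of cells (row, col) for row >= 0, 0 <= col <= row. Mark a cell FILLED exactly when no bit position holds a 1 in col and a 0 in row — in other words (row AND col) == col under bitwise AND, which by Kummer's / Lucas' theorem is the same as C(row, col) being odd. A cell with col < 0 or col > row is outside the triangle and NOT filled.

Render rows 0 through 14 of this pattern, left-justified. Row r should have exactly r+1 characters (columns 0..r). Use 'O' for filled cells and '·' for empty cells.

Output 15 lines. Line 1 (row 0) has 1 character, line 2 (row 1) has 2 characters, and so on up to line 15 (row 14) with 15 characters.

Answer: O
OO
O·O
OOOO
O···O
OO··OO
O·O·O·O
OOOOOOOO
O·······O
OO······OO
O·O·····O·O
OOOO····OOOO
O···O···O···O
OO··OO··OO··OO
O·O·O·O·O·O·O·O

Derivation:
r0=0: O
r1=1: OO
r2=10: O·O
r3=11: OOOO
r4=100: O···O
r5=101: OO··OO
r6=110: O·O·O·O
r7=111: OOOOOOOO
r8=1000: O·······O
r9=1001: OO······OO
r10=1010: O·O·····O·O
r11=1011: OOOO····OOOO
r12=1100: O···O···O···O
r13=1101: OO··OO··OO··OO
r14=1110: O·O·O·O·O·O·O·O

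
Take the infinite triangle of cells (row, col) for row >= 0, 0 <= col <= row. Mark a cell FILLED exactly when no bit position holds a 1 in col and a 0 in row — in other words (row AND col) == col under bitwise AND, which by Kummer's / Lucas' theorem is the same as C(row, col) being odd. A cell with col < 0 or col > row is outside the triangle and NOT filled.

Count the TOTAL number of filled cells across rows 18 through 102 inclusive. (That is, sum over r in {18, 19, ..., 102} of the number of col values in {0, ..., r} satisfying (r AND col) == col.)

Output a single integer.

Answer: 1204

Derivation:
r18=10010 pc2: +4 =4
r19=10011 pc3: +8 =12
r20=10100 pc2: +4 =16
r21=10101 pc3: +8 =24
r22=10110 pc3: +8 =32
r23=10111 pc4: +16 =48
r24=11000 pc2: +4 =52
r25=11001 pc3: +8 =60
r26=11010 pc3: +8 =68
r27=11011 pc4: +16 =84
r28=11100 pc3: +8 =92
r29=11101 pc4: +16 =108
r30=11110 pc4: +16 =124
r31=11111 pc5: +32 =156
r32=100000 pc1: +2 =158
r33=100001 pc2: +4 =162
r34=100010 pc2: +4 =166
r35=100011 pc3: +8 =174
r36=100100 pc2: +4 =178
r37=100101 pc3: +8 =186
r38=100110 pc3: +8 =194
r39=100111 pc4: +16 =210
r40=101000 pc2: +4 =214
r41=101001 pc3: +8 =222
r42=101010 pc3: +8 =230
r43=101011 pc4: +16 =246
r44=101100 pc3: +8 =254
r45=101101 pc4: +16 =270
r46=101110 pc4: +16 =286
r47=101111 pc5: +32 =318
r48=110000 pc2: +4 =322
r49=110001 pc3: +8 =330
r50=110010 pc3: +8 =338
r51=110011 pc4: +16 =354
r52=110100 pc3: +8 =362
r53=110101 pc4: +16 =378
r54=110110 pc4: +16 =394
r55=110111 pc5: +32 =426
r56=111000 pc3: +8 =434
r57=111001 pc4: +16 =450
r58=111010 pc4: +16 =466
r59=111011 pc5: +32 =498
r60=111100 pc4: +16 =514
r61=111101 pc5: +32 =546
r62=111110 pc5: +32 =578
r63=111111 pc6: +64 =642
r64=1000000 pc1: +2 =644
r65=1000001 pc2: +4 =648
r66=1000010 pc2: +4 =652
r67=1000011 pc3: +8 =660
r68=1000100 pc2: +4 =664
r69=1000101 pc3: +8 =672
r70=1000110 pc3: +8 =680
r71=1000111 pc4: +16 =696
r72=1001000 pc2: +4 =700
r73=1001001 pc3: +8 =708
r74=1001010 pc3: +8 =716
r75=1001011 pc4: +16 =732
r76=1001100 pc3: +8 =740
r77=1001101 pc4: +16 =756
r78=1001110 pc4: +16 =772
r79=1001111 pc5: +32 =804
r80=1010000 pc2: +4 =808
r81=1010001 pc3: +8 =816
r82=1010010 pc3: +8 =824
r83=1010011 pc4: +16 =840
r84=1010100 pc3: +8 =848
r85=1010101 pc4: +16 =864
r86=1010110 pc4: +16 =880
r87=1010111 pc5: +32 =912
r88=1011000 pc3: +8 =920
r89=1011001 pc4: +16 =936
r90=1011010 pc4: +16 =952
r91=1011011 pc5: +32 =984
r92=1011100 pc4: +16 =1000
r93=1011101 pc5: +32 =1032
r94=1011110 pc5: +32 =1064
r95=1011111 pc6: +64 =1128
r96=1100000 pc2: +4 =1132
r97=1100001 pc3: +8 =1140
r98=1100010 pc3: +8 =1148
r99=1100011 pc4: +16 =1164
r100=1100100 pc3: +8 =1172
r101=1100101 pc4: +16 =1188
r102=1100110 pc4: +16 =1204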